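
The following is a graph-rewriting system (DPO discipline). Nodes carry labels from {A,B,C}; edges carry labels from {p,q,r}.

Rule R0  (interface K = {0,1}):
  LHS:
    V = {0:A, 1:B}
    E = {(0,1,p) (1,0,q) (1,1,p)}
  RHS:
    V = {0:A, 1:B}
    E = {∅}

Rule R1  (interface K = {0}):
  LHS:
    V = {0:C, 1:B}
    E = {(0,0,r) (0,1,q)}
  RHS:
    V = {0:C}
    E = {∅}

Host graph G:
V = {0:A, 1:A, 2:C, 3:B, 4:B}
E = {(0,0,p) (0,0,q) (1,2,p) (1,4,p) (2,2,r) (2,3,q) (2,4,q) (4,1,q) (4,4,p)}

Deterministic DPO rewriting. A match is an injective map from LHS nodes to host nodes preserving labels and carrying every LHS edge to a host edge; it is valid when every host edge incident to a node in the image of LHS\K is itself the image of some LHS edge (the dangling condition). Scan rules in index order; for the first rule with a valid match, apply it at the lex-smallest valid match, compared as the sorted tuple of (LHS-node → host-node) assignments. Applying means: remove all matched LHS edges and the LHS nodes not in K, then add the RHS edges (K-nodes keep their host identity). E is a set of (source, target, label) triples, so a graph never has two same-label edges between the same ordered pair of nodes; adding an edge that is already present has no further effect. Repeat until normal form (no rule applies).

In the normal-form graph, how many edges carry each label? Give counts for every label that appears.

initial: |V|=5 |E|=9  E = 0-p->0 0-q->0 1-p->2 1-p->4 2-r->2 2-q->3 2-q->4 4-q->1 4-p->4
step 1: apply R0 at {0↦1, 1↦4}  → |V|=5 |E|=6  E = 0-p->0 0-q->0 1-p->2 2-r->2 2-q->3 2-q->4
step 2: apply R1 at {0↦2, 1↦3}  → |V|=4 |E|=4  E = 0-p->0 0-q->0 1-p->2 2-q->4
normal form: no rule applies after step 2
NF edges: [(0, 0, 'p'), (0, 0, 'q'), (1, 2, 'p'), (2, 4, 'q')]

Answer: p:2 q:2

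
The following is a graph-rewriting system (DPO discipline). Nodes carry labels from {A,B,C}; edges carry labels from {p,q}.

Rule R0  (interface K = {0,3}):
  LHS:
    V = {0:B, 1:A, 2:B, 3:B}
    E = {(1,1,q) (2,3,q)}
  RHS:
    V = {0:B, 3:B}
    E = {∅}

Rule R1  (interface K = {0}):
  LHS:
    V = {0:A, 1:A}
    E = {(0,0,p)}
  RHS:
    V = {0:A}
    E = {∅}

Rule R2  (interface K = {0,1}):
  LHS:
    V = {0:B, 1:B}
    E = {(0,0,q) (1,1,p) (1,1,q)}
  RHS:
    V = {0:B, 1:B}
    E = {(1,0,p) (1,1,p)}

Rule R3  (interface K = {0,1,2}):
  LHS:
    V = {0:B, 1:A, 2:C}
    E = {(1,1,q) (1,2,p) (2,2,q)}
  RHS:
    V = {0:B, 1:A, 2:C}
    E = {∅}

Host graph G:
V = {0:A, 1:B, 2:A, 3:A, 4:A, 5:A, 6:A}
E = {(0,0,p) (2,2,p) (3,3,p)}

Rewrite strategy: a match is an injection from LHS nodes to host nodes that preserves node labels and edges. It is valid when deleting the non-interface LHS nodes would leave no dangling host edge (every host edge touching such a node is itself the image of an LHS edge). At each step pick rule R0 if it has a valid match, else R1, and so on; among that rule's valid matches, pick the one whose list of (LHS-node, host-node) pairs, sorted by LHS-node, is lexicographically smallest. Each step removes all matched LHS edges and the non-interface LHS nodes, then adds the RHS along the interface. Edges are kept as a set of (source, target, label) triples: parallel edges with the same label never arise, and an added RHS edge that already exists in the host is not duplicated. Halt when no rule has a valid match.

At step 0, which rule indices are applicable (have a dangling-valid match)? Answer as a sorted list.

Answer: [R1]

Rewrite trace:
R0: no valid match — LHS pattern not found
R1: 9 valid matches — {0↦0, 1↦4}, {0↦0, 1↦5}, {0↦0, 1↦6} (+6 more)
R2: no valid match — LHS pattern not found
R3: no valid match — LHS pattern not found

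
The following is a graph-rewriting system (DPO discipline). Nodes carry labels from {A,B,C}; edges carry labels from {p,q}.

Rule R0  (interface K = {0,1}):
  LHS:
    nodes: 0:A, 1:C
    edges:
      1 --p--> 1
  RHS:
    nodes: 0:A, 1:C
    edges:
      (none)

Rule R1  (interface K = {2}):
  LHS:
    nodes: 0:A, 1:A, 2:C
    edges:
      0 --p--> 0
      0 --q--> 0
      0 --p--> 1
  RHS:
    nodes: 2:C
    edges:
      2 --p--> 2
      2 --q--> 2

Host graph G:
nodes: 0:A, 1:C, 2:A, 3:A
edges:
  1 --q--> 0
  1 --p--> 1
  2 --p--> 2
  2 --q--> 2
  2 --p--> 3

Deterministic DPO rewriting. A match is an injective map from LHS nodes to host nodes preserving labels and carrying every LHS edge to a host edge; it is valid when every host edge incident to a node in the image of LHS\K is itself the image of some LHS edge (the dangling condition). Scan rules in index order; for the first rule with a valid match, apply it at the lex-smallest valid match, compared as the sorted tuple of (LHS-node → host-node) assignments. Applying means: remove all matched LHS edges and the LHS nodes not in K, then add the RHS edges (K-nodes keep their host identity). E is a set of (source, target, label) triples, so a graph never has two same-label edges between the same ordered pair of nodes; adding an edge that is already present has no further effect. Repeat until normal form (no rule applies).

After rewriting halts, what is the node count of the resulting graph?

Answer: 2

Derivation:
[0] host  ⇒  4 nodes, 5 edges  {1-q->0 1-p->1 2-p->2 2-q->2 2-p->3}
[1] R0 @ {0↦0, 1↦1}  ⇒  4 nodes, 4 edges  {1-q->0 2-p->2 2-q->2 2-p->3}
[2] R1 @ {0↦2, 1↦3, 2↦1}  ⇒  2 nodes, 3 edges  {1-q->0 1-p->1 1-q->1}
[3] R0 @ {0↦0, 1↦1}  ⇒  2 nodes, 2 edges  {1-q->0 1-q->1}
halt: no rule applies after step 3
NF nodes: {0:A, 1:C}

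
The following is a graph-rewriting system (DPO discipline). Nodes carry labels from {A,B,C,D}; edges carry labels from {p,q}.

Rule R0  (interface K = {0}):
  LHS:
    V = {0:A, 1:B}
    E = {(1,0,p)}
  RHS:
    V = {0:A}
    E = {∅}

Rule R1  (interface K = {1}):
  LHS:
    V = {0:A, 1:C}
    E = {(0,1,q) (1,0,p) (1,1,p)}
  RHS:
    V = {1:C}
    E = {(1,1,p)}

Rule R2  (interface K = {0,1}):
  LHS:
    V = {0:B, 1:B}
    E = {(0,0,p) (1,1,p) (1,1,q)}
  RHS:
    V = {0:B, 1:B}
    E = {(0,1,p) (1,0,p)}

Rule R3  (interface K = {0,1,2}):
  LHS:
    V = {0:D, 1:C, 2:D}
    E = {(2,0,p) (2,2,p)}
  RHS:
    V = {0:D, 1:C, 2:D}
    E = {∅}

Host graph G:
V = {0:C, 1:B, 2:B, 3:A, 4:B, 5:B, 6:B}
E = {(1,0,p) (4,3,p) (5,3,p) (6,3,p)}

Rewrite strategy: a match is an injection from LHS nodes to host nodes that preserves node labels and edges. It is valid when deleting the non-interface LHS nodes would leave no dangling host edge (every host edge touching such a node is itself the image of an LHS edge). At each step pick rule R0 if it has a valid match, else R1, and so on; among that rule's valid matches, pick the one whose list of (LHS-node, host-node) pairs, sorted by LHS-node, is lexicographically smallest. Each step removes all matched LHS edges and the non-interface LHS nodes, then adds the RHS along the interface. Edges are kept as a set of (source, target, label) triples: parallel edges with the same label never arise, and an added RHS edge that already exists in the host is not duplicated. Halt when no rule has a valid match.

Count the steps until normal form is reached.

Answer: 3

Steps:
[0] host  ⇒  7 nodes, 4 edges  {1-p->0 4-p->3 5-p->3 6-p->3}
[1] R0 @ {0↦3, 1↦4}  ⇒  6 nodes, 3 edges  {1-p->0 5-p->3 6-p->3}
[2] R0 @ {0↦3, 1↦5}  ⇒  5 nodes, 2 edges  {1-p->0 6-p->3}
[3] R0 @ {0↦3, 1↦6}  ⇒  4 nodes, 1 edges  {1-p->0}
final graph: no rule applies after step 3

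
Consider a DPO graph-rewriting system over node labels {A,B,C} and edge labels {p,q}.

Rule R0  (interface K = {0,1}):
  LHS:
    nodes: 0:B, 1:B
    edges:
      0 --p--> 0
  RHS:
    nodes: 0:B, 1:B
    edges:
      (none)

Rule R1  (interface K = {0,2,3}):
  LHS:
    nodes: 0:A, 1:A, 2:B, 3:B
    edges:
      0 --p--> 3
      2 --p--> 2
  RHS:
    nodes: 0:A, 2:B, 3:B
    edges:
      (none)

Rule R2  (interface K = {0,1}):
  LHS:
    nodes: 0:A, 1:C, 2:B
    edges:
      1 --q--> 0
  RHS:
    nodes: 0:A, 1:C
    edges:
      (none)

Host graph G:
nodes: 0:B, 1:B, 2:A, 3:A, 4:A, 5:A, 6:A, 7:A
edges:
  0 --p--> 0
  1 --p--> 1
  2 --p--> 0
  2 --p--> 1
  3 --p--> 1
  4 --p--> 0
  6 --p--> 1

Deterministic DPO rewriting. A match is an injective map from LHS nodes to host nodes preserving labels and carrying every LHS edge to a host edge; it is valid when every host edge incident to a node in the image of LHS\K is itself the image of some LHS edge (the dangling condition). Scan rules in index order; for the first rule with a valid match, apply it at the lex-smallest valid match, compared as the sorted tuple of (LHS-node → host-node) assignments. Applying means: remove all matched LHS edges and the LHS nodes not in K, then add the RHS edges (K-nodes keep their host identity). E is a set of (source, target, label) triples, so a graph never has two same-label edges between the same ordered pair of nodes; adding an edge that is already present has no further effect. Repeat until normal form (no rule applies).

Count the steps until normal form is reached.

Answer: 2

Steps:
initial: |V|=8 |E|=7  E = 0-p->0 1-p->1 2-p->0 2-p->1 3-p->1 4-p->0 6-p->1
step 1: apply R0 at {0↦0, 1↦1}  → |V|=8 |E|=6  E = 1-p->1 2-p->0 2-p->1 3-p->1 4-p->0 6-p->1
step 2: apply R0 at {0↦1, 1↦0}  → |V|=8 |E|=5  E = 2-p->0 2-p->1 3-p->1 4-p->0 6-p->1
halt: no rule applies after step 2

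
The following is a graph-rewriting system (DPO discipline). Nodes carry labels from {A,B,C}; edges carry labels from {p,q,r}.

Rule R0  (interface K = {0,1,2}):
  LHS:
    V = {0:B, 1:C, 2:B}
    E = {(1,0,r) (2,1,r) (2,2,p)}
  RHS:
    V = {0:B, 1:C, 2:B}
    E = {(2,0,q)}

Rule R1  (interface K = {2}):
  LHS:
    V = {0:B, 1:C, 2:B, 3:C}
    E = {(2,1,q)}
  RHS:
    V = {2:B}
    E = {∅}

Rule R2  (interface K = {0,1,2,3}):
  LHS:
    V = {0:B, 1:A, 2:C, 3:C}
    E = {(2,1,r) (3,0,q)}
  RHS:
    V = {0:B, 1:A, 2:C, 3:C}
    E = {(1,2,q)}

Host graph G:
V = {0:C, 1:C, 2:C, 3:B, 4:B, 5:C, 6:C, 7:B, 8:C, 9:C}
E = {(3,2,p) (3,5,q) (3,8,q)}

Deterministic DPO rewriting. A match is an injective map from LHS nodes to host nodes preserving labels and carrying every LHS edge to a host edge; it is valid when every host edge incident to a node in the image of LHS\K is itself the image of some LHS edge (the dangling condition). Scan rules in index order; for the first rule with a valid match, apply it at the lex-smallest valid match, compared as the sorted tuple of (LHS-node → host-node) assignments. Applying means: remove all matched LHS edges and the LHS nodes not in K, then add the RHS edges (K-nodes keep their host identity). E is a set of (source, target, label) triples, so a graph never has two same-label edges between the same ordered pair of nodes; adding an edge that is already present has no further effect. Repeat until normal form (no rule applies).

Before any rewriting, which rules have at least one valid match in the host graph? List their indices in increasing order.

Answer: [R1]

Derivation:
R0: no valid match — LHS pattern not found
R1: 16 valid matches — {0↦4, 1↦5, 2↦3, 3↦0}, {0↦4, 1↦5, 2↦3, 3↦1}, {0↦4, 1↦5, 2↦3, 3↦6} (+13 more)
R2: no valid match — LHS pattern not found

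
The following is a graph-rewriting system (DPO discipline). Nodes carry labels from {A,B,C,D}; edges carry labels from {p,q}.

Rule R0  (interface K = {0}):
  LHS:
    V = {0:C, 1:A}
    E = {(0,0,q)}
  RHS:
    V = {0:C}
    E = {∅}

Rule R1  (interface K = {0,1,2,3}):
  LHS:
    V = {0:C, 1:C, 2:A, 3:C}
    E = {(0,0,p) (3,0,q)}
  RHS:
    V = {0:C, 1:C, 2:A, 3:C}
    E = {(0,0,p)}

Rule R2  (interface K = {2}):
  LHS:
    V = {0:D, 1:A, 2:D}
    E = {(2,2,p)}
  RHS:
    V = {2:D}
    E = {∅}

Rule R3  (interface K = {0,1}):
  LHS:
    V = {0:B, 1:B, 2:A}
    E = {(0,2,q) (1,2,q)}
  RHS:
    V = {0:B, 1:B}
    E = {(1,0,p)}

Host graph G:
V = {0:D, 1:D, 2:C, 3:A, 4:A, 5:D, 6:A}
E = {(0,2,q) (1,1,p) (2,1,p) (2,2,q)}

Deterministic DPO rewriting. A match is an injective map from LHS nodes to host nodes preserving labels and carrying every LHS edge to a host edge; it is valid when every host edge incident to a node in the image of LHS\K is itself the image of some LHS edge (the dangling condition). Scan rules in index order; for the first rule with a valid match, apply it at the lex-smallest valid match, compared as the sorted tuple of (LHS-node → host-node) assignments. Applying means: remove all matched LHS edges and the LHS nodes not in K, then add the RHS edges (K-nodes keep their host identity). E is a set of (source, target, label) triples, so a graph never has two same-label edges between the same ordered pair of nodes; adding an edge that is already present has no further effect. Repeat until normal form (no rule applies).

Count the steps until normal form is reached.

Answer: 2

Steps:
initial: |V|=7 |E|=4  E = 0-q->2 1-p->1 2-p->1 2-q->2
step 1: apply R0 at {0↦2, 1↦3}  → |V|=6 |E|=3  E = 0-q->2 1-p->1 2-p->1
step 2: apply R2 at {0↦5, 1↦4, 2↦1}  → |V|=4 |E|=2  E = 0-q->2 2-p->1
halt: no rule applies after step 2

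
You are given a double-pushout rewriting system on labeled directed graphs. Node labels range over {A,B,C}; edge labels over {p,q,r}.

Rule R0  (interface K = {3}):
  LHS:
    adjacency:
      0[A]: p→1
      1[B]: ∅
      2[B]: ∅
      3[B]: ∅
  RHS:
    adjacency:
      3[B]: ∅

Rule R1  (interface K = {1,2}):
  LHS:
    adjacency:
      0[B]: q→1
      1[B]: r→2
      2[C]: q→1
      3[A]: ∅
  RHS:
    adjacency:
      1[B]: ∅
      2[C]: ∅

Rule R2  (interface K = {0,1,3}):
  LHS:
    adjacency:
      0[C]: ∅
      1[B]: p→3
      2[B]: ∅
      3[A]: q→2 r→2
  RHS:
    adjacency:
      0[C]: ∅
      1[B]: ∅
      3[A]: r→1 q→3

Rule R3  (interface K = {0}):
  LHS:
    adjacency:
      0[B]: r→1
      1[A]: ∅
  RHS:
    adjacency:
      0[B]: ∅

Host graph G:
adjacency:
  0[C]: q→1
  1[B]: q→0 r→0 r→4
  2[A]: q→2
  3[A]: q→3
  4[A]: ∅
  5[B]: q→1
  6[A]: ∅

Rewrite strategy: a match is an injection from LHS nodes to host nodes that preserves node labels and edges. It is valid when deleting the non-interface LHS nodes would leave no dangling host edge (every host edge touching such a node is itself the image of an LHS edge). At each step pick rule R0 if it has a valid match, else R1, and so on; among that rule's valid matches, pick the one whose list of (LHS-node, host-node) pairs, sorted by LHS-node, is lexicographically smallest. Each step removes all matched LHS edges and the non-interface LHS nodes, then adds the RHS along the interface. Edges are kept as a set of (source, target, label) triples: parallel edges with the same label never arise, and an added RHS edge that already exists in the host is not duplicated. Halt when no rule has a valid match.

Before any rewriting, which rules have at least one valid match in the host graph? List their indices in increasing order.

R0: no valid match — LHS pattern not found
R1: 1 valid match — {0↦5, 1↦1, 2↦0, 3↦6}
R2: no valid match — LHS pattern not found
R3: 1 valid match — {0↦1, 1↦4}

Answer: [R1,R3]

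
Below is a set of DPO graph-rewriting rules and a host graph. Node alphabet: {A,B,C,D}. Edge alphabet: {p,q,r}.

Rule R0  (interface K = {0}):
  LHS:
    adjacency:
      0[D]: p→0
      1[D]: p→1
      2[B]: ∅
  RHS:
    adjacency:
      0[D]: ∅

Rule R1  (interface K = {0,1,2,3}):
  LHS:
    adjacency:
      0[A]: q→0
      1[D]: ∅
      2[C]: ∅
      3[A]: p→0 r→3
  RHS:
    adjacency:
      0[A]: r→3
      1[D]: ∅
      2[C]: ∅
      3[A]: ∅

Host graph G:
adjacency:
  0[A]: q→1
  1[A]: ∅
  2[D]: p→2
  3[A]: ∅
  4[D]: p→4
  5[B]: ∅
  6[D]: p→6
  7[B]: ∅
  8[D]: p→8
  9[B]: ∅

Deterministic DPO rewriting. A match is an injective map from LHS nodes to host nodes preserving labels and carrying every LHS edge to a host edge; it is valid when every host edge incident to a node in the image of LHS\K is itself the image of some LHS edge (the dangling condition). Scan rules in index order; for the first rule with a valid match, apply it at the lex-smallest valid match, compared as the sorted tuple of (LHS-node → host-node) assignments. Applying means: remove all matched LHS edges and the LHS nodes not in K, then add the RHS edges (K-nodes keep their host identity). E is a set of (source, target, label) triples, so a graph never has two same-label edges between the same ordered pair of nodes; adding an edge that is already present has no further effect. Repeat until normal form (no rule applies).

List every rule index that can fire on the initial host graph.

Answer: [R0]

Rewrite trace:
R0: 36 valid matches — {0↦2, 1↦4, 2↦5}, {0↦2, 1↦4, 2↦7}, {0↦2, 1↦4, 2↦9} (+33 more)
R1: no valid match — LHS pattern not found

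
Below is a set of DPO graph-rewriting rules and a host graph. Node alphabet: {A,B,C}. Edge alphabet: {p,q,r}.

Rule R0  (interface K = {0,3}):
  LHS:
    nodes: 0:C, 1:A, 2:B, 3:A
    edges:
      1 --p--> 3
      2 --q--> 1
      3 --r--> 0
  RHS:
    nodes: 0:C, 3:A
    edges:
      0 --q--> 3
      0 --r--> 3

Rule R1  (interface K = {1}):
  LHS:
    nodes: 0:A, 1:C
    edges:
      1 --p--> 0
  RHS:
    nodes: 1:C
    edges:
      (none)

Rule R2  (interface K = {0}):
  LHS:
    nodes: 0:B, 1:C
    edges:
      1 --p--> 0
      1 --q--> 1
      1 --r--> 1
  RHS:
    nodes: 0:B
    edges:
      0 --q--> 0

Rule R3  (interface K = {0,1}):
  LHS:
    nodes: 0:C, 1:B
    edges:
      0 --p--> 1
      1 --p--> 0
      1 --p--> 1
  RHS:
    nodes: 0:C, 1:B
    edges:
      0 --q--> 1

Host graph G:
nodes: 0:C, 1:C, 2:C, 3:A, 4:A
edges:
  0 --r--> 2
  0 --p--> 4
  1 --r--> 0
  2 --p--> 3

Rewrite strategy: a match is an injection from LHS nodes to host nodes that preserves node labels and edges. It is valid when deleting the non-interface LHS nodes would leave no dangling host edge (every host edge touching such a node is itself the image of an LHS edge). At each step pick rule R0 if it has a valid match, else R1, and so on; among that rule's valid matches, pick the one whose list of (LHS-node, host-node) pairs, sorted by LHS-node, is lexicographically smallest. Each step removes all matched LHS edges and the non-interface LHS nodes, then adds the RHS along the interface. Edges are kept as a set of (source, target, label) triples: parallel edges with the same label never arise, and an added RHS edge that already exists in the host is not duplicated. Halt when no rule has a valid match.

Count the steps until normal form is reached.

Answer: 2

Rewrite trace:
[0] host  ⇒  5 nodes, 4 edges  {0-r->2 0-p->4 1-r->0 2-p->3}
[1] R1 @ {0↦3, 1↦2}  ⇒  4 nodes, 3 edges  {0-r->2 0-p->4 1-r->0}
[2] R1 @ {0↦4, 1↦0}  ⇒  3 nodes, 2 edges  {0-r->2 1-r->0}
normal form: no rule applies after step 2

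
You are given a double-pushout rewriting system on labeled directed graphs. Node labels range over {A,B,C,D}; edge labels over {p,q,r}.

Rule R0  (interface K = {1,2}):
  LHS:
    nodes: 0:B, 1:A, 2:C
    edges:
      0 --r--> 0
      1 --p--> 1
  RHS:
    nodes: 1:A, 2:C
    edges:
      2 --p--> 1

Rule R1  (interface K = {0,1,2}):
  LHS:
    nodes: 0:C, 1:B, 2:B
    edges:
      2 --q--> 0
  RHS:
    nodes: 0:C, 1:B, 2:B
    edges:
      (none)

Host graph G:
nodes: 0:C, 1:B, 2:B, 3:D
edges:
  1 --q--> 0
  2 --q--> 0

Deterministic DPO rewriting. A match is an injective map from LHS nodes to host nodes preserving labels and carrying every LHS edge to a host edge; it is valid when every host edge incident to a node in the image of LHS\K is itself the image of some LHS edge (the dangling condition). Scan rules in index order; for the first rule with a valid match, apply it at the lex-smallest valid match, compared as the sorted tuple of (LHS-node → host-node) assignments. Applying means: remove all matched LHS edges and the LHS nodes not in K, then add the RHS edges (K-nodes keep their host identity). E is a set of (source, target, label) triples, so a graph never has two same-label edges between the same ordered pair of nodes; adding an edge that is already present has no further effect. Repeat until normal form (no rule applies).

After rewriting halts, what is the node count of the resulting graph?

Answer: 4

Steps:
[0] host  ⇒  4 nodes, 2 edges  {1-q->0 2-q->0}
[1] R1 @ {0↦0, 1↦1, 2↦2}  ⇒  4 nodes, 1 edges  {1-q->0}
[2] R1 @ {0↦0, 1↦2, 2↦1}  ⇒  4 nodes, 0 edges  {∅}
halt: no rule applies after step 2
NF nodes: {0:C, 1:B, 2:B, 3:D}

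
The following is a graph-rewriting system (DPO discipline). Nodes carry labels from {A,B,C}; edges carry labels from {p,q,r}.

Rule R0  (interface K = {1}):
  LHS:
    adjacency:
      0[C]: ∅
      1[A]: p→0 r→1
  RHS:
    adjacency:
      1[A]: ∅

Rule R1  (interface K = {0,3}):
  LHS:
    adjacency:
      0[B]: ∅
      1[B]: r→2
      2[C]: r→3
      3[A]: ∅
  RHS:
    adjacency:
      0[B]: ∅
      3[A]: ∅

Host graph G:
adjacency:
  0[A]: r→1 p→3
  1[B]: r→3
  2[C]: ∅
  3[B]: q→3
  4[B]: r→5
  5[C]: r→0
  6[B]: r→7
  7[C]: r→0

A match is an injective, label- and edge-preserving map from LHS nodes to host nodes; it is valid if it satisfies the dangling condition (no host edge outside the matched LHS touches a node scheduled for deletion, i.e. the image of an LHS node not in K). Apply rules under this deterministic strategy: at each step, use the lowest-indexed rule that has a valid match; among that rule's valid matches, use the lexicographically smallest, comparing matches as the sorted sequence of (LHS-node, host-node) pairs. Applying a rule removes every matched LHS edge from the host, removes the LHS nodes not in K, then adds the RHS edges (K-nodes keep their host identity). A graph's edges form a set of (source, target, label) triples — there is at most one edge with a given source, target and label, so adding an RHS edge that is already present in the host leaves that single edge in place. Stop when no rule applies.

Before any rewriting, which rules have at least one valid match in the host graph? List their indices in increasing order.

R0: no valid match — LHS pattern not found
R1: 6 valid matches — {0↦1, 1↦4, 2↦5, 3↦0}, {0↦1, 1↦6, 2↦7, 3↦0}, {0↦3, 1↦4, 2↦5, 3↦0} (+3 more)

Answer: [R1]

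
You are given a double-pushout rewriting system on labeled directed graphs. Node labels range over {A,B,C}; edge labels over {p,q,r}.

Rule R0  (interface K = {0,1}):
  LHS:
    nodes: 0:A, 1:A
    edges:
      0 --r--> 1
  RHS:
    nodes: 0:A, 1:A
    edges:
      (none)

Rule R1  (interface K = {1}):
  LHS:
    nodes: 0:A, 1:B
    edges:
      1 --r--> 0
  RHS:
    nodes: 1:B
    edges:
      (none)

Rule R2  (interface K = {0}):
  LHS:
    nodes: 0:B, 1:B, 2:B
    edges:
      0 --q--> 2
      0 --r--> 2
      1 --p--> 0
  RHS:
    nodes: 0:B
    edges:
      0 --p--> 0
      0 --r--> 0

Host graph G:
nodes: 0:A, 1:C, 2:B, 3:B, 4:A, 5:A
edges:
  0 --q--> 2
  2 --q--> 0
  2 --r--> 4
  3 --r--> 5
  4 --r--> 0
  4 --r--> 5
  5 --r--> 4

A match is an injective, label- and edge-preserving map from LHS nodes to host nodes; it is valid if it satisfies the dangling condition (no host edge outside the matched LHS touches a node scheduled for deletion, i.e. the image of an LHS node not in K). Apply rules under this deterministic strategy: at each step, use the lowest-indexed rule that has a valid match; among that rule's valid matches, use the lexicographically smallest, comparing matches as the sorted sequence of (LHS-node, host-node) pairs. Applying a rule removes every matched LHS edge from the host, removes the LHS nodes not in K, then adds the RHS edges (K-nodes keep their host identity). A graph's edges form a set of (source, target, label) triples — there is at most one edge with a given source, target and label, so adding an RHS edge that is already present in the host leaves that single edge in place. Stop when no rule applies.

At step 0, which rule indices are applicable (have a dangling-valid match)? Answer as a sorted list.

R0: 3 valid matches — {0↦4, 1↦0}, {0↦4, 1↦5}, {0↦5, 1↦4}
R1: no valid match — 2 raw matches, all fail dangling condition
R2: no valid match — LHS pattern not found

Answer: [R0]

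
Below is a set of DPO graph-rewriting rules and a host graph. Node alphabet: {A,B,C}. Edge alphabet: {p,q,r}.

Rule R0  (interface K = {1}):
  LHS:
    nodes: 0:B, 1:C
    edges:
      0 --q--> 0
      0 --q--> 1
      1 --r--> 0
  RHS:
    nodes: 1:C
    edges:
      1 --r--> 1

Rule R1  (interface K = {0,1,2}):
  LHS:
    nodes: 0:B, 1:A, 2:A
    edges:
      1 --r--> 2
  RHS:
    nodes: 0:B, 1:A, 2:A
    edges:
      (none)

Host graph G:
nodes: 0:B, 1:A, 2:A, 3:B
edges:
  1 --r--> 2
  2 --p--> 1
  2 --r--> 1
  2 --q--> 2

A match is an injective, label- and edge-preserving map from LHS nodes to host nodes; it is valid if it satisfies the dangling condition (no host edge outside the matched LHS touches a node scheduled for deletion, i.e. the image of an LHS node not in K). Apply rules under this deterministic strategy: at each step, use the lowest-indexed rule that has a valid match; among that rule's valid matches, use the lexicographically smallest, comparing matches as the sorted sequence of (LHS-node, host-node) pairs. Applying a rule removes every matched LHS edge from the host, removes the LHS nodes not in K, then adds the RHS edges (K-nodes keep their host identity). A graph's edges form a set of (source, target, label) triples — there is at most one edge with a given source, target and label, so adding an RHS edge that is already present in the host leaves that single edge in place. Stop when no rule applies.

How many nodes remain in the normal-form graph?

initial: |V|=4 |E|=4  E = 1-r->2 2-p->1 2-r->1 2-q->2
step 1: apply R1 at {0↦0, 1↦1, 2↦2}  → |V|=4 |E|=3  E = 2-p->1 2-r->1 2-q->2
step 2: apply R1 at {0↦0, 1↦2, 2↦1}  → |V|=4 |E|=2  E = 2-p->1 2-q->2
normal form: no rule applies after step 2
NF nodes: {0:B, 1:A, 2:A, 3:B}

Answer: 4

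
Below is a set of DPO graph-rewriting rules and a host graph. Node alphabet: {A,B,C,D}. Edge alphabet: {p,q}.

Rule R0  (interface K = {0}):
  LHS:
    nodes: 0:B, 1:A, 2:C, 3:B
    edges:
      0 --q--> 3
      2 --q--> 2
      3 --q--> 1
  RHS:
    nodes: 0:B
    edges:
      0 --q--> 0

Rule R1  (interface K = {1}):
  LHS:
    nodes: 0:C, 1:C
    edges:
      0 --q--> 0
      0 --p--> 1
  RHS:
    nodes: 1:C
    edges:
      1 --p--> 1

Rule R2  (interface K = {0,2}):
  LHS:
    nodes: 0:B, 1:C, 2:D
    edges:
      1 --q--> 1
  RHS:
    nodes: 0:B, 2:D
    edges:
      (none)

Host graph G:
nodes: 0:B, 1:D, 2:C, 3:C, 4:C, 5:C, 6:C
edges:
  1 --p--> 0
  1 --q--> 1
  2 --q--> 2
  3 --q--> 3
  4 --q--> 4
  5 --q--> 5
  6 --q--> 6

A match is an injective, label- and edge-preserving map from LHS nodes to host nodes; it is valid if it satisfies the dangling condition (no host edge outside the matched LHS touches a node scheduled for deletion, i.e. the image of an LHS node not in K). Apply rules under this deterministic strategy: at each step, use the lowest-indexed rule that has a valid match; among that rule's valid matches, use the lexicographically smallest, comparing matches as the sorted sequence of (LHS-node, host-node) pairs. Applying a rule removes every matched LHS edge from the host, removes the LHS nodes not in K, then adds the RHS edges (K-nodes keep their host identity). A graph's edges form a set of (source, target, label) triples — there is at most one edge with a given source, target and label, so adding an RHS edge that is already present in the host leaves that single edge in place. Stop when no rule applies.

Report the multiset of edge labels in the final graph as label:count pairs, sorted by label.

Answer: p:1 q:1

Rewrite trace:
start.  V:7 E:7  edges: 1-p->0 1-q->1 2-q->2 3-q->3 4-q->4 5-q->5 6-q->6
1. fire R2 via {0↦0, 1↦2, 2↦1}  →  V:6 E:6  edges: 1-p->0 1-q->1 3-q->3 4-q->4 5-q->5 6-q->6
2. fire R2 via {0↦0, 1↦3, 2↦1}  →  V:5 E:5  edges: 1-p->0 1-q->1 4-q->4 5-q->5 6-q->6
3. fire R2 via {0↦0, 1↦4, 2↦1}  →  V:4 E:4  edges: 1-p->0 1-q->1 5-q->5 6-q->6
4. fire R2 via {0↦0, 1↦5, 2↦1}  →  V:3 E:3  edges: 1-p->0 1-q->1 6-q->6
5. fire R2 via {0↦0, 1↦6, 2↦1}  →  V:2 E:2  edges: 1-p->0 1-q->1
halt: no rule applies after step 5
NF edges: [(1, 0, 'p'), (1, 1, 'q')]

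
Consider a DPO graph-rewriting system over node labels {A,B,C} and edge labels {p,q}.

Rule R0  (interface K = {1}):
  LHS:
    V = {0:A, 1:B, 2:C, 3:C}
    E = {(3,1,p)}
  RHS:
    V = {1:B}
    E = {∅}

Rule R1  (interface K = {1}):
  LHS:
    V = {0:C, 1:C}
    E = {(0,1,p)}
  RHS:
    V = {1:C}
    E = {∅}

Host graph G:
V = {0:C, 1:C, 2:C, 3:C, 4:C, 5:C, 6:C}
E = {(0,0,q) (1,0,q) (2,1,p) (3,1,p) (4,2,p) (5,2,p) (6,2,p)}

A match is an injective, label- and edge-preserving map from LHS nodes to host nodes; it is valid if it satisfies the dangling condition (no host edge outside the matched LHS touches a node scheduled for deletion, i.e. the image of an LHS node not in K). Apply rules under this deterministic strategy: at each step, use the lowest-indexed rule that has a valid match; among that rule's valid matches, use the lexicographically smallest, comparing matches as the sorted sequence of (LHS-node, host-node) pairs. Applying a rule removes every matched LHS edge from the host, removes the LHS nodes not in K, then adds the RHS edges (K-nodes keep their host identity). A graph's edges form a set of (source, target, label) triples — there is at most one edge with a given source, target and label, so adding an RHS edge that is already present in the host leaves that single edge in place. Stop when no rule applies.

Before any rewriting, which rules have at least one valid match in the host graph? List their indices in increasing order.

Answer: [R1]

Derivation:
R0: no valid match — LHS pattern not found
R1: 4 valid matches — {0↦3, 1↦1}, {0↦4, 1↦2}, {0↦5, 1↦2} (+1 more)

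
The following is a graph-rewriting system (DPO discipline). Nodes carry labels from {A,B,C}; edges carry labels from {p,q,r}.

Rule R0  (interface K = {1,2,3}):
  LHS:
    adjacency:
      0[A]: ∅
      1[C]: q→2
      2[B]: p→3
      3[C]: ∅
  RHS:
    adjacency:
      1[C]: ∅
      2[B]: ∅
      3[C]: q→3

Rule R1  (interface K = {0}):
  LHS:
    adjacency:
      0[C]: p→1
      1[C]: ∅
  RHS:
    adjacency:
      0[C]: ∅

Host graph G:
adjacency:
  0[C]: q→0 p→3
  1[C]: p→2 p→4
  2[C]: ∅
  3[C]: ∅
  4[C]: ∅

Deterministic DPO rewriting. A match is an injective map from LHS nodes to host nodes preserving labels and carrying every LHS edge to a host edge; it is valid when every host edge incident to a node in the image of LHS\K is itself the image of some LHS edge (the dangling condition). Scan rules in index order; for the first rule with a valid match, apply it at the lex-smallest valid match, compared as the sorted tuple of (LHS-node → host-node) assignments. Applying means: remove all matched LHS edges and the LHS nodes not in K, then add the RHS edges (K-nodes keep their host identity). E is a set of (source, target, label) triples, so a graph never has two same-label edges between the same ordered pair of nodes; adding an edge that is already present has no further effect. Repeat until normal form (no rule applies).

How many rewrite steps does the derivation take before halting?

[0] host  ⇒  5 nodes, 4 edges  {0-q->0 0-p->3 1-p->2 1-p->4}
[1] R1 @ {0↦0, 1↦3}  ⇒  4 nodes, 3 edges  {0-q->0 1-p->2 1-p->4}
[2] R1 @ {0↦1, 1↦2}  ⇒  3 nodes, 2 edges  {0-q->0 1-p->4}
[3] R1 @ {0↦1, 1↦4}  ⇒  2 nodes, 1 edges  {0-q->0}
normal form: no rule applies after step 3

Answer: 3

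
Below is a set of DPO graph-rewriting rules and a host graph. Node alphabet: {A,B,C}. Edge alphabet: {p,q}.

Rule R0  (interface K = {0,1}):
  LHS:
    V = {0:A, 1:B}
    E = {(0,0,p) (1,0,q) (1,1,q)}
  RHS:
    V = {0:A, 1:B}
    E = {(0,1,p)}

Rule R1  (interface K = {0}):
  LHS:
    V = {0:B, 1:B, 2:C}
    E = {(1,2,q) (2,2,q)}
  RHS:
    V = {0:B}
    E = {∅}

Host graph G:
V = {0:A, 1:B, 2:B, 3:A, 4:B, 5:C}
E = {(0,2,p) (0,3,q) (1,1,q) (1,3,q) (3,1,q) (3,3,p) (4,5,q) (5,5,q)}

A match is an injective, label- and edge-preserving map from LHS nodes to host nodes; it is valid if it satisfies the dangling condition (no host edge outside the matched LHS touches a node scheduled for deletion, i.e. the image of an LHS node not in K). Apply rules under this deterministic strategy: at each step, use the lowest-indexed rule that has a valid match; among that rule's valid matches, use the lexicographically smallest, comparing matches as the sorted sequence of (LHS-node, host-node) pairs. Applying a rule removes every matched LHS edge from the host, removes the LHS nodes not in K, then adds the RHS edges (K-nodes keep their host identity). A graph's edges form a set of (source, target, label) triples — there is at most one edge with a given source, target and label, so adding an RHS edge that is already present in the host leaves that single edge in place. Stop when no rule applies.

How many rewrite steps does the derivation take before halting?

Answer: 2

Derivation:
start.  V:6 E:8  edges: 0-p->2 0-q->3 1-q->1 1-q->3 3-q->1 3-p->3 4-q->5 5-q->5
1. fire R0 via {0↦3, 1↦1}  →  V:6 E:6  edges: 0-p->2 0-q->3 3-p->1 3-q->1 4-q->5 5-q->5
2. fire R1 via {0↦1, 1↦4, 2↦5}  →  V:4 E:4  edges: 0-p->2 0-q->3 3-p->1 3-q->1
final graph: no rule applies after step 2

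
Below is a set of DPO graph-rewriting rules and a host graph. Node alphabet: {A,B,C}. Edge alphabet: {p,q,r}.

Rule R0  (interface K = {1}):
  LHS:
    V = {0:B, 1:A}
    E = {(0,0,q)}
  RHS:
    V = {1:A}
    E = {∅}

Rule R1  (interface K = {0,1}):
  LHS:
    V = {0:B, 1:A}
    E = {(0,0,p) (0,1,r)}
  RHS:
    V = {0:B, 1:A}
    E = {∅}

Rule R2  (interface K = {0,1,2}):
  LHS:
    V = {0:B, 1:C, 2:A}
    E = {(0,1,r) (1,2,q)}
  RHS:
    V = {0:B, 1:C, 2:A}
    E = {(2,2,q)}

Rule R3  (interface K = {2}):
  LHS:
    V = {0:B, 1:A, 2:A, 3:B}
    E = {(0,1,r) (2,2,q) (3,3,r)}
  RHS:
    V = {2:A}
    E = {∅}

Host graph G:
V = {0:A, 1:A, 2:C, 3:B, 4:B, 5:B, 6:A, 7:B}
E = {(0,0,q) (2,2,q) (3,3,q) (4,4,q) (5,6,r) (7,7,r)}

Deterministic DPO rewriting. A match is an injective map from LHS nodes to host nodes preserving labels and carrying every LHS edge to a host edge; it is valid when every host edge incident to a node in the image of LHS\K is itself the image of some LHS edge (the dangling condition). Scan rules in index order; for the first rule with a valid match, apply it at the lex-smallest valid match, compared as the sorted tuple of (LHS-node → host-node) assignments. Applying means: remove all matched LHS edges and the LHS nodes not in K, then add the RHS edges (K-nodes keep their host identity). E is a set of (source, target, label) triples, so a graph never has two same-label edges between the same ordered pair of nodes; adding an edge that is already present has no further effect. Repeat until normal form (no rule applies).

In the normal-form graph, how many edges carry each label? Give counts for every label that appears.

initial: |V|=8 |E|=6  E = 0-q->0 2-q->2 3-q->3 4-q->4 5-r->6 7-r->7
step 1: apply R0 at {0↦3, 1↦0}  → |V|=7 |E|=5  E = 0-q->0 2-q->2 4-q->4 5-r->6 7-r->7
step 2: apply R0 at {0↦4, 1↦0}  → |V|=6 |E|=4  E = 0-q->0 2-q->2 5-r->6 7-r->7
step 3: apply R3 at {0↦5, 1↦6, 2↦0, 3↦7}  → |V|=3 |E|=1  E = 2-q->2
halt: no rule applies after step 3
NF edges: [(2, 2, 'q')]

Answer: q:1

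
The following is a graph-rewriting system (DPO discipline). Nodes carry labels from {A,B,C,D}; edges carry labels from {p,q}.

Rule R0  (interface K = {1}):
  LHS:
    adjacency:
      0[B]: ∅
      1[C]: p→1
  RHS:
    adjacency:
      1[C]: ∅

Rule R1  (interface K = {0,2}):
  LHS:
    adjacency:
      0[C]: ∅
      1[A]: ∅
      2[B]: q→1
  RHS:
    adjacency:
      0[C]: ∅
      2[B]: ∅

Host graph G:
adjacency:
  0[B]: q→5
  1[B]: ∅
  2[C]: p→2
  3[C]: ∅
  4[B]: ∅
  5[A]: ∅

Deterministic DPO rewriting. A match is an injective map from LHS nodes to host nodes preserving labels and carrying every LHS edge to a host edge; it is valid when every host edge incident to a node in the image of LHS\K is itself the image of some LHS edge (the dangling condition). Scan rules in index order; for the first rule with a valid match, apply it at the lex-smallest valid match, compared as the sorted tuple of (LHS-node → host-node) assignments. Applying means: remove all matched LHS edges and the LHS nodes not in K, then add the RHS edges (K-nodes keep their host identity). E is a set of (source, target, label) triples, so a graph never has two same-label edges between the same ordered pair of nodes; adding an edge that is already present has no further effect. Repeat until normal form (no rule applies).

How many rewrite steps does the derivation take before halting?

Answer: 2

Steps:
initial: |V|=6 |E|=2  E = 0-q->5 2-p->2
step 1: apply R0 at {0↦1, 1↦2}  → |V|=5 |E|=1  E = 0-q->5
step 2: apply R1 at {0↦2, 1↦5, 2↦0}  → |V|=4 |E|=0  E = ∅
normal form: no rule applies after step 2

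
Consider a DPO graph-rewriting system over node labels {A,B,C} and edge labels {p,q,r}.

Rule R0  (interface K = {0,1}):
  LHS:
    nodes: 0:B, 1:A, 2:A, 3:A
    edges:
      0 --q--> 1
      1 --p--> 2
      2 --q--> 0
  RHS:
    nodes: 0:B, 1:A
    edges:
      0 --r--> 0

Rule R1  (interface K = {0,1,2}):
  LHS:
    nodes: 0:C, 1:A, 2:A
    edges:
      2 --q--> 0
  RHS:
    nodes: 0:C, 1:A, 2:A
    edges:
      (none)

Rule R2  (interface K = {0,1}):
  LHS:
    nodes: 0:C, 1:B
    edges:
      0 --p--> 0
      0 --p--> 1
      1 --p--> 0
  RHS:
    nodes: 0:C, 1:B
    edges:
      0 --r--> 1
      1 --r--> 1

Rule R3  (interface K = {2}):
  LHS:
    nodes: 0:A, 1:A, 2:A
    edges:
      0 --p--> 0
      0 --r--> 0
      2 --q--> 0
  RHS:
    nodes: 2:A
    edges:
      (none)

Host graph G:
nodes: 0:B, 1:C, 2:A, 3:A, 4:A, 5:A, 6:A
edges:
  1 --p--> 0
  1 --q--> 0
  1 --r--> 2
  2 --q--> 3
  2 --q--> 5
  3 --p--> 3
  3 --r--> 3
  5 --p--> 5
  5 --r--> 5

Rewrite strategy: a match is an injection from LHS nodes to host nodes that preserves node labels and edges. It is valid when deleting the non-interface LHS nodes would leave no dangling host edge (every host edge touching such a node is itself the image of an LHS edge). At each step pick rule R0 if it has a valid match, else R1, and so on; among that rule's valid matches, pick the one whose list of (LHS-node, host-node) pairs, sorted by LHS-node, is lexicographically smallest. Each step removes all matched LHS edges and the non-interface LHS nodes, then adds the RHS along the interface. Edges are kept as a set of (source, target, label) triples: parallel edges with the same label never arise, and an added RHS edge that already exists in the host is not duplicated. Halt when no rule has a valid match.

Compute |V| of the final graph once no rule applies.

Answer: 3

Rewrite trace:
start.  V:7 E:9  edges: 1-p->0 1-q->0 1-r->2 2-q->3 2-q->5 3-p->3 3-r->3 5-p->5 5-r->5
1. fire R3 via {0↦3, 1↦4, 2↦2}  →  V:5 E:6  edges: 1-p->0 1-q->0 1-r->2 2-q->5 5-p->5 5-r->5
2. fire R3 via {0↦5, 1↦6, 2↦2}  →  V:3 E:3  edges: 1-p->0 1-q->0 1-r->2
normal form: no rule applies after step 2
NF nodes: {0:B, 1:C, 2:A}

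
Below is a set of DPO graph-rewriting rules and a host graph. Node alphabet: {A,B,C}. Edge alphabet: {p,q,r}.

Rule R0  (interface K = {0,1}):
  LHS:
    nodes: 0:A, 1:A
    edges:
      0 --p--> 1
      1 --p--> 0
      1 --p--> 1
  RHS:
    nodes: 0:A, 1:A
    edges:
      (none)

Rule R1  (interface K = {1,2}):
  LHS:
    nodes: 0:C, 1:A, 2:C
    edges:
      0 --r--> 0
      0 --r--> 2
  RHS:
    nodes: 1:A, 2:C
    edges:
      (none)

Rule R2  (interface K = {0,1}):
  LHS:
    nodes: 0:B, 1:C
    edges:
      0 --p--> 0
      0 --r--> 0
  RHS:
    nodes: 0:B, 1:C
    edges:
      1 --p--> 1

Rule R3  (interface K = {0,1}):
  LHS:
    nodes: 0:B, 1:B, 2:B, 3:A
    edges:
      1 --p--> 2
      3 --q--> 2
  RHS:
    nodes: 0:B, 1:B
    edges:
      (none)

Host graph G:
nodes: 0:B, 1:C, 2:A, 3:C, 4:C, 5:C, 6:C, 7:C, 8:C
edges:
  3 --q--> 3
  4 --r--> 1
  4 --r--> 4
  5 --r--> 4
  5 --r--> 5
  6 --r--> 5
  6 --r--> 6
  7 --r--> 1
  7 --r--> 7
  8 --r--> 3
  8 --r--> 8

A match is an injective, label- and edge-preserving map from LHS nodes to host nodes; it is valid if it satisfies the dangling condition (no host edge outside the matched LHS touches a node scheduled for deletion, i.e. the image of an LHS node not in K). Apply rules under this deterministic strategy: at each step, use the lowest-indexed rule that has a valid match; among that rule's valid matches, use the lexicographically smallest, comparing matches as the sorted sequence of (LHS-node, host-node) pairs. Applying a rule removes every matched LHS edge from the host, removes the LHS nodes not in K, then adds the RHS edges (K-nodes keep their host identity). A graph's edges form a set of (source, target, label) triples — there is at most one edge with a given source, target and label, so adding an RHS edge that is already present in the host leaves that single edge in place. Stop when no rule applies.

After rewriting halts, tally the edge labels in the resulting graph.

initial: |V|=9 |E|=11  E = 3-q->3 4-r->1 4-r->4 5-r->4 5-r->5 6-r->5 6-r->6 7-r->1 7-r->7 8-r->3 8-r->8
step 1: apply R1 at {0↦6, 1↦2, 2↦5}  → |V|=8 |E|=9  E = 3-q->3 4-r->1 4-r->4 5-r->4 5-r->5 7-r->1 7-r->7 8-r->3 8-r->8
step 2: apply R1 at {0↦5, 1↦2, 2↦4}  → |V|=7 |E|=7  E = 3-q->3 4-r->1 4-r->4 7-r->1 7-r->7 8-r->3 8-r->8
step 3: apply R1 at {0↦4, 1↦2, 2↦1}  → |V|=6 |E|=5  E = 3-q->3 7-r->1 7-r->7 8-r->3 8-r->8
step 4: apply R1 at {0↦7, 1↦2, 2↦1}  → |V|=5 |E|=3  E = 3-q->3 8-r->3 8-r->8
step 5: apply R1 at {0↦8, 1↦2, 2↦3}  → |V|=4 |E|=1  E = 3-q->3
normal form: no rule applies after step 5
NF edges: [(3, 3, 'q')]

Answer: q:1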